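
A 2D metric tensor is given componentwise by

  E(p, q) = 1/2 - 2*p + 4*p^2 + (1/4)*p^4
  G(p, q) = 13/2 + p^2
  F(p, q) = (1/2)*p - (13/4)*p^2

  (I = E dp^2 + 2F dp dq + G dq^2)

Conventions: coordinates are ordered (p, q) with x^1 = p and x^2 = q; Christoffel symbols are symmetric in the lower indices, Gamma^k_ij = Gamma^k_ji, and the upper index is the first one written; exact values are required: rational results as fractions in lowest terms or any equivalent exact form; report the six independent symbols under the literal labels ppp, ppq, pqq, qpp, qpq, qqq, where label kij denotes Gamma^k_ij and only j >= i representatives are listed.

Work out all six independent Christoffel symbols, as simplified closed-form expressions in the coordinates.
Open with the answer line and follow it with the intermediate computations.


Answer: Gamma_ppp = (8*p^5 - 222*p^3 + 62*p^2 + 412*p - 104)/(4*p^6 - 79*p^4 + 20*p^3 + 420*p^2 - 208*p + 52), Gamma_ppq = (52*p^3 - 8*p^2)/(4*p^6 - 79*p^4 + 20*p^3 + 420*p^2 - 208*p + 52), Gamma_pqq = (-16*p^3 - 104*p)/(4*p^6 - 79*p^4 + 20*p^3 + 420*p^2 - 208*p + 52), Gamma_qpp = (-2*p^4 - 208*p^3 + 156*p^2 - 60*p + 4)/(4*p^6 - 79*p^4 + 20*p^3 + 420*p^2 - 208*p + 52), Gamma_qpq = (4*p^5 + 64*p^3 - 32*p^2 + 8*p)/(4*p^6 - 79*p^4 + 20*p^3 + 420*p^2 - 208*p + 52), Gamma_qqq = (-52*p^3 + 8*p^2)/(4*p^6 - 79*p^4 + 20*p^3 + 420*p^2 - 208*p + 52)

E = 1/2 - 2*p + 4*p^2 + (1/4)*p^4; F = (1/2)*p - (13/4)*p^2; G = 13/2 + p^2
Gamma^k_ij = (1/2) g^{kl} (d_i g_jl + d_j g_il - d_l g_ij), with g^inv = (1/(EG-F^2)) [[G, -F], [-F, E]]
first partials: E_p = -2 + 8*p + p^3, E_q = 0, F_p = 1/2 - (13/2)*p, F_q = 0, G_p = 2*p, G_q = 0
D = EG - F^2 = 13/4 - 13*p + (105/4)*p^2 + (5/4)*p^3 - (79/16)*p^4 + (1/4)*p^6
expanded: Gamma^p_pp = (G E_p - 2F F_p + F E_q)/(2D), Gamma^p_pq = (G E_q - F G_p)/(2D), Gamma^p_qq = (2G F_q - G G_p - F G_q)/(2D), Gamma^q_pp = (2E F_p - E E_q - F E_p)/(2D), Gamma^q_pq = (E G_p - F E_q)/(2D), Gamma^q_qq = (E G_q - 2F F_q + F G_p)/(2D); substitute and cancel common factors


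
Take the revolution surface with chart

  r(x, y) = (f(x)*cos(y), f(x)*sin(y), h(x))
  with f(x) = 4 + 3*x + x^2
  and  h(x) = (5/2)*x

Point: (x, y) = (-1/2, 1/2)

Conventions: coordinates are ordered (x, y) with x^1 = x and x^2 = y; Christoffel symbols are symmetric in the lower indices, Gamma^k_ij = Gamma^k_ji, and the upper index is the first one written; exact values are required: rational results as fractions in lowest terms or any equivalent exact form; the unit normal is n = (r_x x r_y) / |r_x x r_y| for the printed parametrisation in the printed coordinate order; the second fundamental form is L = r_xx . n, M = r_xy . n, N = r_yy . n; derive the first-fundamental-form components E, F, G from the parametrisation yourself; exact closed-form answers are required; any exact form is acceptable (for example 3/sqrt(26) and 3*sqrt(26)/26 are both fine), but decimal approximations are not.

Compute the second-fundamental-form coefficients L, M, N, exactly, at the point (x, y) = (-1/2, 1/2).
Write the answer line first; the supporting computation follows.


Answer: L = -10*sqrt(41)/41, M = 0, N = 55*sqrt(41)/164

f = 11/4, f' = 2, f'' = 2, h' = 5/2, h'' = 0
E = 41/4, F = 0, G = 121/16; answer radicand W^2 = 41/4
unnormalised second-form numerators: l = -5, m = 0, n = 55/8; L = l/sqrt(41/4), and similarly M = m/sqrt(W^2), N = n/sqrt(W^2)


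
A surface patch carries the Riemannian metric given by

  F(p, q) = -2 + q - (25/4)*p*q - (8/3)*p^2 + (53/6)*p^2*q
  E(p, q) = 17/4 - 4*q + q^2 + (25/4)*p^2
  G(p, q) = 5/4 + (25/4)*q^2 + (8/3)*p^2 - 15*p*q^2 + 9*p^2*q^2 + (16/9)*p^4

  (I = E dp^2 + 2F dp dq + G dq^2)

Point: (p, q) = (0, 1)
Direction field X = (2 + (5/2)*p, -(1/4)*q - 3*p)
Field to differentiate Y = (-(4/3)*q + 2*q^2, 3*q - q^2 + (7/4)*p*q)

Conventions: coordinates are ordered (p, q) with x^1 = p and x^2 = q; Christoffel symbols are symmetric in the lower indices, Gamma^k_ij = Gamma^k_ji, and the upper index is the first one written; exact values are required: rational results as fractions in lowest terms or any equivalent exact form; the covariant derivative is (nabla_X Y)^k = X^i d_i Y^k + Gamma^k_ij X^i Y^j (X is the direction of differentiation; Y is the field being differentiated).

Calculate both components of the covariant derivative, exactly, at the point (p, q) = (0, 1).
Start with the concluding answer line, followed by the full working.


Answer: (nabla_X Y)^p = -2522/201, (nabla_X Y)^q = -707/201

E = 5/4, F = -1, G = 15/2 at the point
E_p = 0, E_q = -2, F_p = -25/4, F_q = 1, G_p = -15, G_q = 25/2
EG - F^2 = 67/8;  g^inv = (8/67) * [[15/2, 1], [1, 5/4]]
first-kind symbols [ij,l] = (1/2)(d_i g_jl + d_j g_il - d_l g_ij): [pp,p] = E_p/2 = 0, [pp,q] = F_p - E_q/2 = -21/4, [pq,p] = E_q/2 = -1, [pq,q] = G_p/2 = -15/2, [qq,p] = F_q - G_p/2 = 17/2, [qq,q] = G_q/2 = 25/4
Gamma^p_ij = (G*[ij,p] - F*[ij,q])/(EG - F^2), Gamma^q_ij = (E*[ij,q] - F*[ij,p])/(EG - F^2)
Gamma_ppp = -42/67, Gamma_ppq = -120/67, Gamma_pqq = 560/67, Gamma_qpp = -105/134, Gamma_qpq = -83/67, Gamma_qqq = 261/134
X = (2, -1/4), Y = (2/3, 2) at the point


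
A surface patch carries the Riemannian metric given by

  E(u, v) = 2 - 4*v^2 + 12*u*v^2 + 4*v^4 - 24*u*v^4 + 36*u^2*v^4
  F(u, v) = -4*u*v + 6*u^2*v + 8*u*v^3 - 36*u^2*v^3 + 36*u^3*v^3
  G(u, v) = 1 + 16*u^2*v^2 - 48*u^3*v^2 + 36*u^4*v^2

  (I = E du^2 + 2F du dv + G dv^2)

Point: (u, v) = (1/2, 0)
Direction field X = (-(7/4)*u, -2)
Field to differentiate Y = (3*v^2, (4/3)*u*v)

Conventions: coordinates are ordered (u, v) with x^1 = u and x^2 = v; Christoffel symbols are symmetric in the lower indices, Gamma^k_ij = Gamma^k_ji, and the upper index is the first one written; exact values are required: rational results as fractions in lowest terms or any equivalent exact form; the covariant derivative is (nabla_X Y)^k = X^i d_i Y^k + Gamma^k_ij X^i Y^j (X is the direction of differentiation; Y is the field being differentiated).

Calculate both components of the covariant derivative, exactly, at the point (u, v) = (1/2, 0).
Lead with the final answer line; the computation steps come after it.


Answer: (nabla_X Y)^u = 0, (nabla_X Y)^v = -4/3

E = 2, F = 0, G = 1 at the point
E_u = 0, E_v = 0, F_u = 0, F_v = -1/2, G_u = 0, G_v = 0
EG - F^2 = 2;  g^inv = (1/2) * [[1, 0], [0, 2]]
first-kind symbols [ij,l] = (1/2)(d_i g_jl + d_j g_il - d_l g_ij): [uu,u] = E_u/2 = 0, [uu,v] = F_u - E_v/2 = 0, [uv,u] = E_v/2 = 0, [uv,v] = G_u/2 = 0, [vv,u] = F_v - G_u/2 = -1/2, [vv,v] = G_v/2 = 0
Gamma^u_ij = (G*[ij,u] - F*[ij,v])/(EG - F^2), Gamma^v_ij = (E*[ij,v] - F*[ij,u])/(EG - F^2)
Gamma_uuu = 0, Gamma_uuv = 0, Gamma_uvv = -1/4, Gamma_vuu = 0, Gamma_vuv = 0, Gamma_vvv = 0
X = (-7/8, -2), Y = (0, 0) at the point


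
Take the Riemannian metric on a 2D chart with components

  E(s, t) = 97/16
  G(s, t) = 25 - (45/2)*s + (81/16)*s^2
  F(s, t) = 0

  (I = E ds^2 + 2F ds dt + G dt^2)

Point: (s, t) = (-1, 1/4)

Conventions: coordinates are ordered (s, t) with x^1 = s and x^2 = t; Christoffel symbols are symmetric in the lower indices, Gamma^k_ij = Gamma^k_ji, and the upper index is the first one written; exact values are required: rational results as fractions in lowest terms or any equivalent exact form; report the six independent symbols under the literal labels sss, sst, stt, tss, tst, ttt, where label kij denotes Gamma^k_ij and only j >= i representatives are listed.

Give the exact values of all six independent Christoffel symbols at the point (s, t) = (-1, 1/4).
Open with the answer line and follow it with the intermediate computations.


Answer: Gamma_sss = 0, Gamma_sst = 0, Gamma_stt = 261/97, Gamma_tss = 0, Gamma_tst = -9/29, Gamma_ttt = 0

E = 97/16, F = 0, G = 841/16 at the point
E_s = 0, E_t = 0, F_s = 0, F_t = 0, G_s = -261/8, G_t = 0
EG - F^2 = 81577/256;  g^inv = (256/81577) * [[841/16, 0], [0, 97/16]]
first-kind symbols [ij,l] = (1/2)(d_i g_jl + d_j g_il - d_l g_ij): [ss,s] = E_s/2 = 0, [ss,t] = F_s - E_t/2 = 0, [st,s] = E_t/2 = 0, [st,t] = G_s/2 = -261/16, [tt,s] = F_t - G_s/2 = 261/16, [tt,t] = G_t/2 = 0
Gamma^s_ij = (G*[ij,s] - F*[ij,t])/(EG - F^2), Gamma^t_ij = (E*[ij,t] - F*[ij,s])/(EG - F^2)


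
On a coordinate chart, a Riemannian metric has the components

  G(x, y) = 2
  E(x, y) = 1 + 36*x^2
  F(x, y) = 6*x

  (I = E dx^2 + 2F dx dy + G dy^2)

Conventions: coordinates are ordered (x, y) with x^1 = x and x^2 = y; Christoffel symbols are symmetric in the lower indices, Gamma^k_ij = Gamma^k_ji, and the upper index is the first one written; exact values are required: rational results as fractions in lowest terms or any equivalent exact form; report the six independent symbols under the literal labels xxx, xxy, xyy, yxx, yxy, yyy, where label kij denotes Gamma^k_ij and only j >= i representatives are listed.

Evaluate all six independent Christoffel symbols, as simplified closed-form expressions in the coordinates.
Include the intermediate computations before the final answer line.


E = 1 + 36*x^2; F = 6*x; G = 2
Gamma^k_ij = (1/2) g^{kl} (d_i g_jl + d_j g_il - d_l g_ij), with g^inv = (1/(EG-F^2)) [[G, -F], [-F, E]]
first partials: E_x = 72*x, E_y = 0, F_x = 6, F_y = 0, G_x = 0, G_y = 0
D = EG - F^2 = 2 + 36*x^2
expanded: Gamma^x_xx = (G E_x - 2F F_x + F E_y)/(2D), Gamma^x_xy = (G E_y - F G_x)/(2D), Gamma^x_yy = (2G F_y - G G_x - F G_y)/(2D), Gamma^y_xx = (2E F_x - E E_y - F E_x)/(2D), Gamma^y_xy = (E G_x - F E_y)/(2D), Gamma^y_yy = (E G_y - 2F F_y + F G_x)/(2D); substitute and cancel common factors

Answer: Gamma_xxx = 18*x/(18*x^2 + 1), Gamma_xxy = 0, Gamma_xyy = 0, Gamma_yxx = 3/(18*x^2 + 1), Gamma_yxy = 0, Gamma_yyy = 0


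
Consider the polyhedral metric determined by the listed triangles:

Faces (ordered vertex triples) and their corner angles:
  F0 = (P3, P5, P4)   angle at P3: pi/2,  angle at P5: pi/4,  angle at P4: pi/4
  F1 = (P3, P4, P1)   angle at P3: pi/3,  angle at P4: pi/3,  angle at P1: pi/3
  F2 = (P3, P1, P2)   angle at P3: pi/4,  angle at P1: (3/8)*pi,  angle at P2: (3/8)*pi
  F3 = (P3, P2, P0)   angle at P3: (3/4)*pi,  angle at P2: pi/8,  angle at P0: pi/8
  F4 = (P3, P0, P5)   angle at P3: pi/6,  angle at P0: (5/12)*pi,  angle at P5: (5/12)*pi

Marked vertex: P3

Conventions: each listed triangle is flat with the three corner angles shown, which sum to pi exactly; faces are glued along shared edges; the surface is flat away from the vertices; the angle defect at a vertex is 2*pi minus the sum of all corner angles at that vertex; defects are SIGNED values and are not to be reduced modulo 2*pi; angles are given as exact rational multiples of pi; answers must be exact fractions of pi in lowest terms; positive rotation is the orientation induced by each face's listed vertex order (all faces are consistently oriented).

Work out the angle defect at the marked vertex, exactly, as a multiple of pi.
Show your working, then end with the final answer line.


Sum of corner angles at P3: 2*pi
defect = 2*pi - 2*pi

Answer: defect(P3) = 0


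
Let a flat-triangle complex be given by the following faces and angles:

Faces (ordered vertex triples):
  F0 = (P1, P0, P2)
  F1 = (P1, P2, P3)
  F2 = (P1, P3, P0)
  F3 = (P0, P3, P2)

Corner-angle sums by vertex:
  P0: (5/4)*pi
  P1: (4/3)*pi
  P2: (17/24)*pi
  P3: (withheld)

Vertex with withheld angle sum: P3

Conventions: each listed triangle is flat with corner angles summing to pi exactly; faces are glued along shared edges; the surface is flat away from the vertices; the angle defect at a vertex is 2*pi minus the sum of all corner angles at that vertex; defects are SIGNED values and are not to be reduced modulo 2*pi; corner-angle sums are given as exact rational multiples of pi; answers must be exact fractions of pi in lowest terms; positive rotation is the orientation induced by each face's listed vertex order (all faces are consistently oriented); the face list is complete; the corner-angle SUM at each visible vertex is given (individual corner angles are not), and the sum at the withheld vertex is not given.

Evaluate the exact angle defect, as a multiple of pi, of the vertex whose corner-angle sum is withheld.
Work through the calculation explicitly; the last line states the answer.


V = 4, E = 6, F = 4; chi = V - E + F = 2
Gauss-Bonnet: total defect = 2*pi*chi = 4*pi; visible defects sum to (65/24)*pi

Answer: defect(P3) = (31/24)*pi


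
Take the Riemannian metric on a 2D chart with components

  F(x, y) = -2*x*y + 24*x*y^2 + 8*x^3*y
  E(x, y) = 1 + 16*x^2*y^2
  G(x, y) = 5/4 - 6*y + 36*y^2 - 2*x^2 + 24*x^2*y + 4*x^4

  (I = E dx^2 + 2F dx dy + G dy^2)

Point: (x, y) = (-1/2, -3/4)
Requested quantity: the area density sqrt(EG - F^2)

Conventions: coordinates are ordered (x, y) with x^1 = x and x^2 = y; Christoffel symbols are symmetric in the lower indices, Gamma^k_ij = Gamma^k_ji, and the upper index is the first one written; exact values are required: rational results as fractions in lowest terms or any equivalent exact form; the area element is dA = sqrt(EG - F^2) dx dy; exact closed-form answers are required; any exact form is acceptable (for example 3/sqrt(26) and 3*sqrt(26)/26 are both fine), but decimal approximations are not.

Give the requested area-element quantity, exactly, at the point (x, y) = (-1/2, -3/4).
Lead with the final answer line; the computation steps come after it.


Answer: sqrt(EG - F^2) = sqrt(94)/2

E = 13/4, F = -27/4, G = 85/4; EG - F^2 = 47/2


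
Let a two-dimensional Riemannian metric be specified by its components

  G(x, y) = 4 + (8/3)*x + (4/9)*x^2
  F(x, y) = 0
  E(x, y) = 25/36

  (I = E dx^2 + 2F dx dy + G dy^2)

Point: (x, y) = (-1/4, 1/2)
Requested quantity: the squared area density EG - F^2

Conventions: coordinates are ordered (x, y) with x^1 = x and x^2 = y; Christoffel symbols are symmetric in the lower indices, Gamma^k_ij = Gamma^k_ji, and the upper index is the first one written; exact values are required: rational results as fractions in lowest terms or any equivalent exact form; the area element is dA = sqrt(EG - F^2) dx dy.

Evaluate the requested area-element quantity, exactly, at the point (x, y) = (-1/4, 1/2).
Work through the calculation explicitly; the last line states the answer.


E = 25/36, F = 0, G = 121/36; EG - F^2 = 3025/1296

Answer: EG - F^2 = 3025/1296


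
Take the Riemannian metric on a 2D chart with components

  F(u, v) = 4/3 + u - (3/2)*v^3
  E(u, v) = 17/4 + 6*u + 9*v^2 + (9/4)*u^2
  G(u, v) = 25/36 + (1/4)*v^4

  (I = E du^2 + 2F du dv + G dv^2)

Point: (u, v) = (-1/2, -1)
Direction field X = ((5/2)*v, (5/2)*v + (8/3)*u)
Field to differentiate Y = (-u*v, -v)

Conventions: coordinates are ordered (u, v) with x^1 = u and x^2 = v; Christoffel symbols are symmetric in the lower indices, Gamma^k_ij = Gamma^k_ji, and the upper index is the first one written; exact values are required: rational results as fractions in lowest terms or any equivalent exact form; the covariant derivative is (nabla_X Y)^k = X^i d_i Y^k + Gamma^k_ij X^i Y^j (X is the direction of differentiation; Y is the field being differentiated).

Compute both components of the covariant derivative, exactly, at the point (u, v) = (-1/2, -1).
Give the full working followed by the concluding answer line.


E = 173/16, F = 7/3, G = 17/18 at the point
E_u = 15/4, E_v = -18, F_u = 1, F_v = -9/2, G_u = 0, G_v = -1
EG - F^2 = 1373/288;  g^inv = (288/1373) * [[17/18, -7/3], [-7/3, 173/16]]
first-kind symbols [ij,l] = (1/2)(d_i g_jl + d_j g_il - d_l g_ij): [uu,u] = E_u/2 = 15/8, [uu,v] = F_u - E_v/2 = 10, [uv,u] = E_v/2 = -9, [uv,v] = G_u/2 = 0, [vv,u] = F_v - G_u/2 = -9/2, [vv,v] = G_v/2 = -1/2
Gamma^u_ij = (G*[ij,u] - F*[ij,v])/(EG - F^2), Gamma^v_ij = (E*[ij,v] - F*[ij,u])/(EG - F^2)
Gamma_uuu = -6210/1373, Gamma_uuv = -2448/1373, Gamma_uvv = -888/1373, Gamma_vuu = 29880/1373, Gamma_vuv = 6048/1373, Gamma_vvv = 1467/1373
X = (-5/2, -23/6), Y = (-1/2, 1) at the point

Answer: (nabla_X Y)^u = -107935/16476, (nabla_X Y)^v = 100385/4119


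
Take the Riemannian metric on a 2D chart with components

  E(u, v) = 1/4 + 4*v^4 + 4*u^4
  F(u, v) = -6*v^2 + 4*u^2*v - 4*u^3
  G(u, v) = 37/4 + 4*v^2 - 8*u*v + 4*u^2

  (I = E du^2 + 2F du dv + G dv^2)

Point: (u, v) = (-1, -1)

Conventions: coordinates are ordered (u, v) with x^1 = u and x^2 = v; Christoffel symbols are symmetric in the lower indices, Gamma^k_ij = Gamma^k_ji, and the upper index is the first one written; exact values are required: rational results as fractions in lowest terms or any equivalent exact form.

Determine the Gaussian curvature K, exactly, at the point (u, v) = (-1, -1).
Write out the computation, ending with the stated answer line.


E = 33/4, F = -6, G = 37/4, EG - F^2 = 645/16 at the point
E_u = -16, E_v = -16, F_u = -4, F_v = 16, G_u = 0, G_v = 0
E_vv = 48, F_uv = -8, G_uu = 8
Evaluate Brioschi's two determinant matrices M1, M2 and divide by (EG - F^2)^2.
M1 = [[-E_vv/2 + F_uv - G_uu/2, E_u/2, F_u - E_v/2], [F_v - G_u/2, E, F], [G_v/2, F, G]] = [[-36, -8, 4], [16, 33/4, -6], [0, -6, 37/4]]; det M1 = -2605/4
M2 = [[0, E_v/2, G_u/2], [E_v/2, E, F], [G_u/2, F, G]] = [[0, -8, 0], [-8, 33/4, -6], [0, -6, 37/4]]; det M2 = -592
det M1 - det M2 = -237/4; K = -237/4 / (645/16)^2 = -5056/138675

Answer: K = -5056/138675


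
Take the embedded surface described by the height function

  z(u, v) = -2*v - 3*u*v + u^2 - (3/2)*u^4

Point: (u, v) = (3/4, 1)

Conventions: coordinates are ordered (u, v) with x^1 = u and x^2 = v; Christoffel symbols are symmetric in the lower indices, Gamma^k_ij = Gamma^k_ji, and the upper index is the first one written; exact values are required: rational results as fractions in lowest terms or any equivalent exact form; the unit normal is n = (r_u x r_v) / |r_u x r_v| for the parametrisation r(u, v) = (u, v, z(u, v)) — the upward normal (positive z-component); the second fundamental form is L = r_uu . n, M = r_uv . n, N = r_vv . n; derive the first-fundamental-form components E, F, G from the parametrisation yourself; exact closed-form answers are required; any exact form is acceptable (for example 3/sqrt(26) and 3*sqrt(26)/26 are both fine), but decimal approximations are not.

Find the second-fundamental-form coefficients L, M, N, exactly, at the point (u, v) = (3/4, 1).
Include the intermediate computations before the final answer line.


z_u = -129/32, z_v = -17/4, z_uu = -65/8, z_uv = -3, z_vv = 0
E = 17665/1024, F = 2193/128, G = 305/16; answer radicand W^2 = 36161/1024
unnormalised second-form numerators: l = -65/8, m = -3, n = 0; L = l/sqrt(36161/1024), and similarly M = m/sqrt(W^2), N = n/sqrt(W^2)

Answer: L = -260*sqrt(36161)/36161, M = -96*sqrt(36161)/36161, N = 0


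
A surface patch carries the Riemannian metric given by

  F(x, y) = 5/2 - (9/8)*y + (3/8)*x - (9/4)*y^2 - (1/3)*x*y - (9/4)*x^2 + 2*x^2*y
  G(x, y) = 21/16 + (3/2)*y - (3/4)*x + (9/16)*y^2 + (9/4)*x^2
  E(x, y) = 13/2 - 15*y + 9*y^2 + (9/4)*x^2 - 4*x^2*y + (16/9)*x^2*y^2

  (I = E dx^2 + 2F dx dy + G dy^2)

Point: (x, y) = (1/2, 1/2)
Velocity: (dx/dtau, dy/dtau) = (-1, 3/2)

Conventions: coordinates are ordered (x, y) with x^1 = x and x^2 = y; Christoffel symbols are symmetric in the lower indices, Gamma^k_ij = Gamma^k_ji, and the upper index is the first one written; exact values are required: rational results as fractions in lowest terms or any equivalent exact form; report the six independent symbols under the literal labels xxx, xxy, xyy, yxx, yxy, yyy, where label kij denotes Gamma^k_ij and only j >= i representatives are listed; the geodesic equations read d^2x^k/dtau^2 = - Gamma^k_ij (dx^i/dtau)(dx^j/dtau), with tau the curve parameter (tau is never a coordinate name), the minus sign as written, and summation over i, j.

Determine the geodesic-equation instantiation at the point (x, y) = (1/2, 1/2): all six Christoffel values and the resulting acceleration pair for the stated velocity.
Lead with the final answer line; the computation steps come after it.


Answer: Gamma_xxx = -49178/56463, Gamma_xxy = -80280/18821, Gamma_xyy = -94626/18821, Gamma_yxx = 230440/169389, Gamma_yxy = 135248/56463, Gamma_yyy = 54298/18821; accelerations (d^2x/dtau^2, d^2y/dtau^2) = (-69233/112926, -225485/338778)

E = 205/144, F = 7/6, G = 153/64 at the point
E_x = 25/36, E_y = -59/9, F_x = -25/24, F_y = -73/24, G_x = 3/2, G_y = 33/16
EG - F^2 = 18821/9216;  g^inv = (9216/18821) * [[153/64, -7/6], [-7/6, 205/144]]
first-kind symbols [ij,l] = (1/2)(d_i g_jl + d_j g_il - d_l g_ij): [xx,x] = E_x/2 = 25/72, [xx,y] = F_x - E_y/2 = 161/72, [xy,x] = E_y/2 = -59/18, [xy,y] = G_x/2 = 3/4, [yy,x] = F_y - G_x/2 = -91/24, [yy,y] = G_y/2 = 33/32
Gamma^x_ij = (G*[ij,x] - F*[ij,y])/(EG - F^2), Gamma^y_ij = (E*[ij,y] - F*[ij,x])/(EG - F^2)
Gamma_xxx = -49178/56463, Gamma_xxy = -80280/18821, Gamma_xyy = -94626/18821, Gamma_yxx = 230440/169389, Gamma_yxy = 135248/56463, Gamma_yyy = 54298/18821
d^2x/dtau^2 = -(Gamma_xxx*(-1)^2 + 2*Gamma_xxy*(-1)*(3/2) + Gamma_xyy*(3/2)^2) = -69233/112926
d^2y/dtau^2 = -(Gamma_yxx*(-1)^2 + 2*Gamma_yxy*(-1)*(3/2) + Gamma_yyy*(3/2)^2) = -225485/338778


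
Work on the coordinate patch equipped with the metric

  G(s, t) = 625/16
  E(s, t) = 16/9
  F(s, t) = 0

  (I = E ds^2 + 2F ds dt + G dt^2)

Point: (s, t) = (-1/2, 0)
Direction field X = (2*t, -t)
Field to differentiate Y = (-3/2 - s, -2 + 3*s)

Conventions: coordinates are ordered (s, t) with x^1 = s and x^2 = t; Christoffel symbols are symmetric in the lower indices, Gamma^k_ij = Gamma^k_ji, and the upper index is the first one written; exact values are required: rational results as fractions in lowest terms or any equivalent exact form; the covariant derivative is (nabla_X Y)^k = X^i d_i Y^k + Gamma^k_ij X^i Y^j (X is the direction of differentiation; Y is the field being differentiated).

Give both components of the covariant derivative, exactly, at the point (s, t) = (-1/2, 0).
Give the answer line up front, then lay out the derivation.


Answer: (nabla_X Y)^s = 0, (nabla_X Y)^t = 0

E = 16/9, F = 0, G = 625/16 at the point
E_s = 0, E_t = 0, F_s = 0, F_t = 0, G_s = 0, G_t = 0
EG - F^2 = 625/9;  g^inv = (9/625) * [[625/16, 0], [0, 16/9]]
first-kind symbols [ij,l] = (1/2)(d_i g_jl + d_j g_il - d_l g_ij): [ss,s] = E_s/2 = 0, [ss,t] = F_s - E_t/2 = 0, [st,s] = E_t/2 = 0, [st,t] = G_s/2 = 0, [tt,s] = F_t - G_s/2 = 0, [tt,t] = G_t/2 = 0
Gamma^s_ij = (G*[ij,s] - F*[ij,t])/(EG - F^2), Gamma^t_ij = (E*[ij,t] - F*[ij,s])/(EG - F^2)
Gamma_sss = 0, Gamma_sst = 0, Gamma_stt = 0, Gamma_tss = 0, Gamma_tst = 0, Gamma_ttt = 0
X = (0, 0), Y = (-1, -7/2) at the point


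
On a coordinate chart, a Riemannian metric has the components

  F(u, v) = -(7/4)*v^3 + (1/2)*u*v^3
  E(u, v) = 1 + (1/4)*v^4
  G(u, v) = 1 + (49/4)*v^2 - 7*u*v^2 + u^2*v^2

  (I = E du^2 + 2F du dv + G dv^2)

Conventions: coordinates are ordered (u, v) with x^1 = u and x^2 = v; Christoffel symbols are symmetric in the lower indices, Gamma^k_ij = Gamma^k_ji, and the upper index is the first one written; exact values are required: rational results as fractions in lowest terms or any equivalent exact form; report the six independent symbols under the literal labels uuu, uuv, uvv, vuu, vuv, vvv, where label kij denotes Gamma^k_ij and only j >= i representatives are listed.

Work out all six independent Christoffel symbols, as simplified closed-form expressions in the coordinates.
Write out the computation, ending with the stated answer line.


E = 1 + (1/4)*v^4; F = -(7/4)*v^3 + (1/2)*u*v^3; G = 1 + (49/4)*v^2 - 7*u*v^2 + u^2*v^2
Gamma^k_ij = (1/2) g^{kl} (d_i g_jl + d_j g_il - d_l g_ij), with g^inv = (1/(EG-F^2)) [[G, -F], [-F, E]]
first partials: E_u = 0, E_v = v^3, F_u = (1/2)*v^3, F_v = -(21/4)*v^2 + (3/2)*u*v^2, G_u = -7*v^2 + 2*u*v^2, G_v = (49/2)*v - 14*u*v + 2*u^2*v
D = EG - F^2 = 1 + (49/4)*v^2 - 7*u*v^2 + (1/4)*v^4 + u^2*v^2
expanded: Gamma^u_uu = (G E_u - 2F F_u + F E_v)/(2D), Gamma^u_uv = (G E_v - F G_u)/(2D), Gamma^u_vv = (2G F_v - G G_u - F G_v)/(2D), Gamma^v_uu = (2E F_u - E E_v - F E_u)/(2D), Gamma^v_uv = (E G_u - F E_v)/(2D), Gamma^v_vv = (E G_v - 2F F_v + F G_u)/(2D); substitute and cancel common factors

Answer: Gamma_uuu = 0, Gamma_uuv = 2*v^3/(4*u^2*v^2 - 28*u*v^2 + v^4 + 49*v^2 + 4), Gamma_uvv = (2*u*v^2 - 7*v^2)/(4*u^2*v^2 - 28*u*v^2 + v^4 + 49*v^2 + 4), Gamma_vuu = 0, Gamma_vuv = (4*u*v^2 - 14*v^2)/(4*u^2*v^2 - 28*u*v^2 + v^4 + 49*v^2 + 4), Gamma_vvv = (4*u^2*v - 28*u*v + 49*v)/(4*u^2*v^2 - 28*u*v^2 + v^4 + 49*v^2 + 4)


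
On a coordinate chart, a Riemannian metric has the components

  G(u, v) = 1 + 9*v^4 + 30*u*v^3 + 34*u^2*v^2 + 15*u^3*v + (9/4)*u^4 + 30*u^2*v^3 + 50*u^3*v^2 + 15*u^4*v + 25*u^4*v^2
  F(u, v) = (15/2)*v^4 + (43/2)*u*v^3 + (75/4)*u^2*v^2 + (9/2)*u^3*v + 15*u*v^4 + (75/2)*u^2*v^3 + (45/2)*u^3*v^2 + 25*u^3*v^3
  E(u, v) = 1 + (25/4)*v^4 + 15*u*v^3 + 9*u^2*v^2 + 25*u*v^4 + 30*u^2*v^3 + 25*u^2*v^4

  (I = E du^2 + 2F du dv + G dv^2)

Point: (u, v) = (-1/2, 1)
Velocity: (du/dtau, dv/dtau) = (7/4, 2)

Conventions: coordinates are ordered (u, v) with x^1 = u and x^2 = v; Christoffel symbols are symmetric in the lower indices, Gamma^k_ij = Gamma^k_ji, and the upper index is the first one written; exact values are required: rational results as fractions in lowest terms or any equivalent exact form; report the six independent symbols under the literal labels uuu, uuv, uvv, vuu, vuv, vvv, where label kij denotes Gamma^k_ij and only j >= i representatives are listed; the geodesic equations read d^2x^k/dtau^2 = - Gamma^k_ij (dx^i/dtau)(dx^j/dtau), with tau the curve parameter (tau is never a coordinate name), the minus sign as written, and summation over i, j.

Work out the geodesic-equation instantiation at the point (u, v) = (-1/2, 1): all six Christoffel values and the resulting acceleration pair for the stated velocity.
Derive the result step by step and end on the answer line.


E = 13/4, F = -51/16, G = 353/64 at the point
E_u = -24, E_v = 9/2, F_u = 77/4, F_v = -165/16, G_u = -51/8, G_v = 323/16
EG - F^2 = 497/64;  g^inv = (64/497) * [[353/64, 51/16], [51/16, 13/4]]
first-kind symbols [ij,l] = (1/2)(d_i g_jl + d_j g_il - d_l g_ij): [uu,u] = E_u/2 = -12, [uu,v] = F_u - E_v/2 = 17, [uv,u] = E_v/2 = 9/4, [uv,v] = G_u/2 = -51/16, [vv,u] = F_v - G_u/2 = -57/8, [vv,v] = G_v/2 = 323/32
Gamma^u_ij = (G*[ij,u] - F*[ij,v])/(EG - F^2), Gamma^v_ij = (E*[ij,v] - F*[ij,u])/(EG - F^2)
Gamma_uuu = -768/497, Gamma_uuv = 144/497, Gamma_uvv = -456/497, Gamma_vuu = 1088/497, Gamma_vuv = -204/497, Gamma_vvv = 646/497
d^2u/dtau^2 = -(Gamma_uuu*(7/4)^2 + 2*Gamma_uuv*(7/4)*(2) + Gamma_uvv*(2)^2) = 3168/497
d^2v/dtau^2 = -(Gamma_vuu*(7/4)^2 + 2*Gamma_vuv*(7/4)*(2) + Gamma_vvv*(2)^2) = -4488/497

Answer: Gamma_uuu = -768/497, Gamma_uuv = 144/497, Gamma_uvv = -456/497, Gamma_vuu = 1088/497, Gamma_vuv = -204/497, Gamma_vvv = 646/497; accelerations (d^2u/dtau^2, d^2v/dtau^2) = (3168/497, -4488/497)


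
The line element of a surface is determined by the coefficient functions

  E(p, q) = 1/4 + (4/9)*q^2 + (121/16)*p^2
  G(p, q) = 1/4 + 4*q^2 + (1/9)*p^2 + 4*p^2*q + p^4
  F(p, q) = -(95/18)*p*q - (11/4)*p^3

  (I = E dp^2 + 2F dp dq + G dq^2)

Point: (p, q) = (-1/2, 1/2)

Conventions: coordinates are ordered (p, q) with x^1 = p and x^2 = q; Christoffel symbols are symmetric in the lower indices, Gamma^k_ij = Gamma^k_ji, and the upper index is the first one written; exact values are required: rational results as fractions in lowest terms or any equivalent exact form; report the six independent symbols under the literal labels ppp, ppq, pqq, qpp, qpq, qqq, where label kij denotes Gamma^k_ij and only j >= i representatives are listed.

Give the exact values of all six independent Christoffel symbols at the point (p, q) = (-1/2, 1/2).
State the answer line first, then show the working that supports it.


Answer: Gamma_ppp = 25513/28566, Gamma_ppq = 26753/14283, Gamma_pqq = 32150/14283, Gamma_qpp = -198971/57132, Gamma_qpq = -68623/28566, Gamma_qqq = -9653/14283

E = 1297/576, F = 479/288, G = 265/144 at the point
E_p = -121/16, E_q = 4/9, F_p = -677/144, F_q = 95/36, G_p = -47/18, G_q = 5
EG - F^2 = 529/384;  g^inv = (384/529) * [[265/144, -479/288], [-479/288, 1297/576]]
first-kind symbols [ij,l] = (1/2)(d_i g_jl + d_j g_il - d_l g_ij): [pp,p] = E_p/2 = -121/32, [pp,q] = F_p - E_q/2 = -709/144, [pq,p] = E_q/2 = 2/9, [pq,q] = G_p/2 = -47/36, [qq,p] = F_q - G_p/2 = 71/18, [qq,q] = G_q/2 = 5/2
Gamma^p_ij = (G*[ij,p] - F*[ij,q])/(EG - F^2), Gamma^q_ij = (E*[ij,q] - F*[ij,p])/(EG - F^2)


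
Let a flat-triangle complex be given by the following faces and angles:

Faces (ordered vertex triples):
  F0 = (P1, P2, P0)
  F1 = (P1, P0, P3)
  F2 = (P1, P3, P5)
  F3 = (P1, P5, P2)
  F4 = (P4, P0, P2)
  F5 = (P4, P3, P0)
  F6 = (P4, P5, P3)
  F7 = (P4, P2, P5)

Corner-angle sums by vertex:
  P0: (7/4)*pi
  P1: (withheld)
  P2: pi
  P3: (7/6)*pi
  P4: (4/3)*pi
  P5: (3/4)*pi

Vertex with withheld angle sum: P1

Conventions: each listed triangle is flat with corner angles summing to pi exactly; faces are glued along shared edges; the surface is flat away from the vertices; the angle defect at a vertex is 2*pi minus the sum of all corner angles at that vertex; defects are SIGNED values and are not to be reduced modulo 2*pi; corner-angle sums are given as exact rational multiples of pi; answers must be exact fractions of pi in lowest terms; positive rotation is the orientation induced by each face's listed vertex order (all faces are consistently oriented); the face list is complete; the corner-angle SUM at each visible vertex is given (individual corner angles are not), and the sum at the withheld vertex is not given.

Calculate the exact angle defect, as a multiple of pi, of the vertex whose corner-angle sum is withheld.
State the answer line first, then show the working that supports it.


Answer: defect(P1) = 0

V = 6, E = 12, F = 8; chi = V - E + F = 2
Gauss-Bonnet: total defect = 2*pi*chi = 4*pi; visible defects sum to 4*pi


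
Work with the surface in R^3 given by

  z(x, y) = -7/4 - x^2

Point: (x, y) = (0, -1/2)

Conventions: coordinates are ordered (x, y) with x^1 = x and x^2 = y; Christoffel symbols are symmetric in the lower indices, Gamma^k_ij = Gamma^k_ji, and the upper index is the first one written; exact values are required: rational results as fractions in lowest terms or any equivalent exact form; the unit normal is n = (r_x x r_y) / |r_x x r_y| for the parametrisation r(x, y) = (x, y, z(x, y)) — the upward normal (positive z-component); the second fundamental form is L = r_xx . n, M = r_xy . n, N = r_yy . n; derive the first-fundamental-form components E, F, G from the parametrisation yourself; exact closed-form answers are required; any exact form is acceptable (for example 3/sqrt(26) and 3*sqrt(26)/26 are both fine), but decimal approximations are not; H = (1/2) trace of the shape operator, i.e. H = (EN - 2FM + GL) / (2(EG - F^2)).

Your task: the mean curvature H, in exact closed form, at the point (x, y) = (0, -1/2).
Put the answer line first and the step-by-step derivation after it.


Answer: H = -1

z_x = 0, z_y = 0, z_xx = -2, z_xy = 0, z_yy = 0
E = 1, F = 0, G = 1; answer radicand W^2 = 1
unnormalised second-form numerators: l = -2, m = 0, n = 0; L = l/sqrt(1), and similarly M = m/sqrt(W^2), N = n/sqrt(W^2)
H = (E*n - 2*F*m + G*l) / (2*(EG - F^2)*sqrt(W^2)); E*n - 2*F*m + G*l = -2, EG - F^2 = 1, so H = (-1)/sqrt(1)


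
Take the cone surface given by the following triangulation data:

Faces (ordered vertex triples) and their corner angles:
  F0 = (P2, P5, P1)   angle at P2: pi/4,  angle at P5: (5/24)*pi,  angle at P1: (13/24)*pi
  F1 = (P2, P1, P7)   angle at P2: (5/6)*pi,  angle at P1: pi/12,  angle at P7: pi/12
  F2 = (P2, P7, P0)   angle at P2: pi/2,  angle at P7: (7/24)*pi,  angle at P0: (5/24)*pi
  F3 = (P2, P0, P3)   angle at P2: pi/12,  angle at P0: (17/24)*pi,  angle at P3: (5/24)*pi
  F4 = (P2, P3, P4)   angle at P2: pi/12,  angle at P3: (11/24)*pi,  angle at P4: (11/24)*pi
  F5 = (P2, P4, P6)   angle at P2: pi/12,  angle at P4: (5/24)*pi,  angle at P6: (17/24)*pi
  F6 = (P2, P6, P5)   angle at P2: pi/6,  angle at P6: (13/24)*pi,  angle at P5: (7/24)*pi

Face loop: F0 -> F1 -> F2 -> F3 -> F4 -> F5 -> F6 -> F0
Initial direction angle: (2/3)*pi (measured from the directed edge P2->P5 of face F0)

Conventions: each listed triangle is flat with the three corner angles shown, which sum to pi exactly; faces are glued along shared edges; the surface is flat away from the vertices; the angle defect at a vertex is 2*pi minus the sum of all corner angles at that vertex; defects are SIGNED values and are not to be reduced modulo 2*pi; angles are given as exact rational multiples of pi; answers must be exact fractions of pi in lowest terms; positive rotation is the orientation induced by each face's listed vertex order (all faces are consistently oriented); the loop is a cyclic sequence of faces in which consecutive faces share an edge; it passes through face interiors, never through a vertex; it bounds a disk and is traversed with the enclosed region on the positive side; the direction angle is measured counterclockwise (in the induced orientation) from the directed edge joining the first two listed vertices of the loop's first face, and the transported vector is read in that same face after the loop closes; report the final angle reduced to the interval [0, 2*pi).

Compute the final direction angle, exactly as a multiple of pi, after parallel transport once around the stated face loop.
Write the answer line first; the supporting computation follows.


Answer: final direction angle = (2/3)*pi

enclosed vertex P2: corner angles sum to 2*pi, defect = 2*pi - 2*pi = 0
holonomy = initial angle + sum of enclosed defects (mod 2*pi), positive in the induced orientation
final angle = (2/3)*pi + 0 = (2/3)*pi (mod 2*pi)


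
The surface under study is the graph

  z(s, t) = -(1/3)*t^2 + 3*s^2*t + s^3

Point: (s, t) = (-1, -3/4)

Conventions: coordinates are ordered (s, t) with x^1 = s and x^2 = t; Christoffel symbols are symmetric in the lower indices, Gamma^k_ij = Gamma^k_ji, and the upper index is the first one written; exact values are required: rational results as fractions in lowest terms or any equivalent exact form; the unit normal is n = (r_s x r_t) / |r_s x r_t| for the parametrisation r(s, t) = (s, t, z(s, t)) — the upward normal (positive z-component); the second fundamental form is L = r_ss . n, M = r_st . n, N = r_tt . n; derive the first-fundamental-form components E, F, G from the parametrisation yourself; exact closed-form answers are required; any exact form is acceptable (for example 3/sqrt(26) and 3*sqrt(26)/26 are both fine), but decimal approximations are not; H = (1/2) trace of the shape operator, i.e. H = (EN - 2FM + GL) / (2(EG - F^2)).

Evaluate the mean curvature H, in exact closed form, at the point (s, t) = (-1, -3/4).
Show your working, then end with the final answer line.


z_s = 15/2, z_t = 7/2, z_ss = -21/2, z_st = -6, z_tt = -2/3
E = 229/4, F = 105/4, G = 53/4; answer radicand W^2 = 139/2
unnormalised second-form numerators: l = -21/2, m = -6, n = -2/3; L = l/sqrt(139/2), and similarly M = m/sqrt(W^2), N = n/sqrt(W^2)
H = (E*n - 2*F*m + G*l) / (2*(EG - F^2)*sqrt(W^2)); E*n - 2*F*m + G*l = 3305/24, EG - F^2 = 139/2, so H = (3305/3336)/sqrt(139/2)

Answer: H = 3305*sqrt(278)/463704


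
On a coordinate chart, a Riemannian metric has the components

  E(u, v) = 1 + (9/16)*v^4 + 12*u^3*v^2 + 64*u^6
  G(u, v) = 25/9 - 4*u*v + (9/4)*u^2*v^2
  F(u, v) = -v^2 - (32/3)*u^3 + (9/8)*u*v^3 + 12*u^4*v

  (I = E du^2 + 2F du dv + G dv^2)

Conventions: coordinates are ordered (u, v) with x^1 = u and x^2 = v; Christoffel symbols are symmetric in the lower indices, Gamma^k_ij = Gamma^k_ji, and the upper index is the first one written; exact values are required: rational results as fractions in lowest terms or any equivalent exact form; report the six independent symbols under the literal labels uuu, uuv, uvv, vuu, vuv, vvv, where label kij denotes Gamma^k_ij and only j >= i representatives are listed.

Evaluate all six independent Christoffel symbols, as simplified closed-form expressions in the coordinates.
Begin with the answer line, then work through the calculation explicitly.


Answer: Gamma_uuu = (27648*u^5 + 2592*u^2*v^2)/(9216*u^6 + 1728*u^3*v^2 + 324*u^2*v^2 - 576*u*v + 81*v^4 + 400), Gamma_uuv = (1728*u^3*v + 162*v^3)/(9216*u^6 + 1728*u^3*v^2 + 324*u^2*v^2 - 576*u*v + 81*v^4 + 400), Gamma_uvv = (1728*u^4 + 162*u*v^2)/(9216*u^6 + 1728*u^3*v^2 + 324*u^2*v^2 - 576*u*v + 81*v^4 + 400), Gamma_vuu = (5184*u^3*v - 4608*u^2)/(9216*u^6 + 1728*u^3*v^2 + 324*u^2*v^2 - 576*u*v + 81*v^4 + 400), Gamma_vuv = (324*u*v^2 - 288*v)/(9216*u^6 + 1728*u^3*v^2 + 324*u^2*v^2 - 576*u*v + 81*v^4 + 400), Gamma_vvv = (324*u^2*v - 288*u)/(9216*u^6 + 1728*u^3*v^2 + 324*u^2*v^2 - 576*u*v + 81*v^4 + 400)

E = 1 + (9/16)*v^4 + 12*u^3*v^2 + 64*u^6; F = -v^2 - (32/3)*u^3 + (9/8)*u*v^3 + 12*u^4*v; G = 25/9 - 4*u*v + (9/4)*u^2*v^2
Gamma^k_ij = (1/2) g^{kl} (d_i g_jl + d_j g_il - d_l g_ij), with g^inv = (1/(EG-F^2)) [[G, -F], [-F, E]]
first partials: E_u = 36*u^2*v^2 + 384*u^5, E_v = (9/4)*v^3 + 24*u^3*v, F_u = -32*u^2 + (9/8)*v^3 + 48*u^3*v, F_v = -2*v + (27/8)*u*v^2 + 12*u^4, G_u = -4*v + (9/2)*u*v^2, G_v = -4*u + (9/2)*u^2*v
D = EG - F^2 = 25/9 - 4*u*v + (9/16)*v^4 + (9/4)*u^2*v^2 + 12*u^3*v^2 + 64*u^6
expanded: Gamma^u_uu = (G E_u - 2F F_u + F E_v)/(2D), Gamma^u_uv = (G E_v - F G_u)/(2D), Gamma^u_vv = (2G F_v - G G_u - F G_v)/(2D), Gamma^v_uu = (2E F_u - E E_v - F E_u)/(2D), Gamma^v_uv = (E G_u - F E_v)/(2D), Gamma^v_vv = (E G_v - 2F F_v + F G_u)/(2D); substitute and cancel common factors


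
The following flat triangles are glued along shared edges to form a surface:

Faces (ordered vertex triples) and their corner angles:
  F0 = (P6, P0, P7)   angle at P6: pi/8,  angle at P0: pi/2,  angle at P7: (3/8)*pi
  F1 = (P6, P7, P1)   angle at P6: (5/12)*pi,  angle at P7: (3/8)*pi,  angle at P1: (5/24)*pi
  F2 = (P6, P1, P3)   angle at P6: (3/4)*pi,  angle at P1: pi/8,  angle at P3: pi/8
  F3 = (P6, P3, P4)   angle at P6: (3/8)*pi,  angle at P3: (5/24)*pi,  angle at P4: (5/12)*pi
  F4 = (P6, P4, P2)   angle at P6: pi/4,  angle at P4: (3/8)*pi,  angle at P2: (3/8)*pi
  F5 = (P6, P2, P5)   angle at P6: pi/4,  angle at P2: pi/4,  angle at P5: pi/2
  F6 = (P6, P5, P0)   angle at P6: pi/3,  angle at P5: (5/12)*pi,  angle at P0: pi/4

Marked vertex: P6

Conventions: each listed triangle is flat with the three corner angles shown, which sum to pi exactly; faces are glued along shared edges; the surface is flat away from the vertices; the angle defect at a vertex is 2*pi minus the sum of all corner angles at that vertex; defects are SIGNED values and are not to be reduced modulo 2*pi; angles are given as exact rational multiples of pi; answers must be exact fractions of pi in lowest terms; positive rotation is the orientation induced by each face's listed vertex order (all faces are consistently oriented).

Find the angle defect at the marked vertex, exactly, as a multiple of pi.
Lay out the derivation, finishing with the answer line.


Sum of corner angles at P6: (5/2)*pi
defect = 2*pi - (5/2)*pi

Answer: defect(P6) = -pi/2


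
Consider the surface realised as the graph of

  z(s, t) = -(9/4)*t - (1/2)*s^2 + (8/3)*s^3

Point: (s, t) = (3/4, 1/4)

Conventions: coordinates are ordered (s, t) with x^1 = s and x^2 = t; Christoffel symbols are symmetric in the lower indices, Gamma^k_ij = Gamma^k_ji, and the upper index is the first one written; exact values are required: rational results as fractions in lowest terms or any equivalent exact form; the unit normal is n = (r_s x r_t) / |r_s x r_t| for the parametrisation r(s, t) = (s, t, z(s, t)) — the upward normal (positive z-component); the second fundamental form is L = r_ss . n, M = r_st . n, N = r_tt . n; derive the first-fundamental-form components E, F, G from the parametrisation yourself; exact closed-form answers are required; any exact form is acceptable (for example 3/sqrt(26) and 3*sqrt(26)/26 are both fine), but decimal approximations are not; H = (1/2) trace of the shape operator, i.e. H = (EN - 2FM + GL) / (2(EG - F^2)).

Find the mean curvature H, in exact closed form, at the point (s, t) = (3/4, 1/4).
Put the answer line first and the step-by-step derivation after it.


Answer: H = 1067*sqrt(322)/51842

z_s = 15/4, z_t = -9/4, z_ss = 11, z_st = 0, z_tt = 0
E = 241/16, F = -135/16, G = 97/16; answer radicand W^2 = 161/8
unnormalised second-form numerators: l = 11, m = 0, n = 0; L = l/sqrt(161/8), and similarly M = m/sqrt(W^2), N = n/sqrt(W^2)
H = (E*n - 2*F*m + G*l) / (2*(EG - F^2)*sqrt(W^2)); E*n - 2*F*m + G*l = 1067/16, EG - F^2 = 161/8, so H = (1067/644)/sqrt(161/8)
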